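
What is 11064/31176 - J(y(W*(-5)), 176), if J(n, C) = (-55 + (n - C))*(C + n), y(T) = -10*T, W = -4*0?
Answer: 52812605/1299 ≈ 40656.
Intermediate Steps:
W = 0
J(n, C) = (C + n)*(-55 + n - C) (J(n, C) = (-55 + n - C)*(C + n) = (C + n)*(-55 + n - C))
11064/31176 - J(y(W*(-5)), 176) = 11064/31176 - ((-0*(-5))**2 - 1*176**2 - 55*176 - (-550)*0*(-5)) = 11064*(1/31176) - ((-10*0)**2 - 1*30976 - 9680 - (-550)*0) = 461/1299 - (0**2 - 30976 - 9680 - 55*0) = 461/1299 - (0 - 30976 - 9680 + 0) = 461/1299 - 1*(-40656) = 461/1299 + 40656 = 52812605/1299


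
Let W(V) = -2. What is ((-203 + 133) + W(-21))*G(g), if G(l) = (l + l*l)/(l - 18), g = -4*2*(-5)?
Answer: -59040/11 ≈ -5367.3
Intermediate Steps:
g = 40 (g = -8*(-5) = 40)
G(l) = (l + l²)/(-18 + l)
((-203 + 133) + W(-21))*G(g) = ((-203 + 133) - 2)*(40*(1 + 40)/(-18 + 40)) = (-70 - 2)*(40*41/22) = -2880*41/22 = -72*820/11 = -59040/11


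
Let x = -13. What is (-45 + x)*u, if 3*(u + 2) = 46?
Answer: -2320/3 ≈ -773.33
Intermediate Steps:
u = 40/3 (u = -2 + (⅓)*46 = -2 + 46/3 = 40/3 ≈ 13.333)
(-45 + x)*u = (-45 - 13)*(40/3) = -58*40/3 = -2320/3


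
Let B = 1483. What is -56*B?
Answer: -83048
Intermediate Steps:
-56*B = -56*1483 = -83048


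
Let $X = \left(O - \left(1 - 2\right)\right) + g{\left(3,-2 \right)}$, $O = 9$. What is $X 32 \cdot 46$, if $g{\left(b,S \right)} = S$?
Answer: $11776$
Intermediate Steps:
$X = 8$ ($X = \left(9 - \left(1 - 2\right)\right) - 2 = \left(9 - -1\right) - 2 = \left(9 + 1\right) - 2 = 10 - 2 = 8$)
$X 32 \cdot 46 = 8 \cdot 32 \cdot 46 = 256 \cdot 46 = 11776$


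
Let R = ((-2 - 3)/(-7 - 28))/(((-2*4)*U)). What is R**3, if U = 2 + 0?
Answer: -1/1404928 ≈ -7.1178e-7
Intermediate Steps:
U = 2
R = -1/112 (R = ((-2 - 3)/(-7 - 28))/((-2*4*2)) = (-5/(-35))/((-8*2)) = -5*(-1/35)/(-16) = (1/7)*(-1/16) = -1/112 ≈ -0.0089286)
R**3 = (-1/112)**3 = -1/1404928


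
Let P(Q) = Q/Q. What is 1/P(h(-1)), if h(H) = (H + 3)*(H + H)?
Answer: 1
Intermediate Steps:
h(H) = 2*H*(3 + H) (h(H) = (3 + H)*(2*H) = 2*H*(3 + H))
P(Q) = 1
1/P(h(-1)) = 1/1 = 1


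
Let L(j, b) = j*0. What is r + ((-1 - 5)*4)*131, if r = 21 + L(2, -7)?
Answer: -3123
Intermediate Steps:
L(j, b) = 0
r = 21 (r = 21 + 0 = 21)
r + ((-1 - 5)*4)*131 = 21 + ((-1 - 5)*4)*131 = 21 - 6*4*131 = 21 - 24*131 = 21 - 3144 = -3123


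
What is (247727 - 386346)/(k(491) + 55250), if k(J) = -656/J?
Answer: -68061929/27127094 ≈ -2.5090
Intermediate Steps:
(247727 - 386346)/(k(491) + 55250) = (247727 - 386346)/(-656/491 + 55250) = -138619/(-656*1/491 + 55250) = -138619/(-656/491 + 55250) = -138619/27127094/491 = -138619*491/27127094 = -68061929/27127094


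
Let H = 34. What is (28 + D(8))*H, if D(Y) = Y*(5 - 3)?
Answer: 1496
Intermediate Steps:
D(Y) = 2*Y (D(Y) = Y*2 = 2*Y)
(28 + D(8))*H = (28 + 2*8)*34 = (28 + 16)*34 = 44*34 = 1496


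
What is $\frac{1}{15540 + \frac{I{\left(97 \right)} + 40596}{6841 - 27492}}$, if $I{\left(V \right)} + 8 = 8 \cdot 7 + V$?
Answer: $\frac{20651}{320875799} \approx 6.4358 \cdot 10^{-5}$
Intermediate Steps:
$I{\left(V \right)} = 48 + V$ ($I{\left(V \right)} = -8 + \left(8 \cdot 7 + V\right) = -8 + \left(56 + V\right) = 48 + V$)
$\frac{1}{15540 + \frac{I{\left(97 \right)} + 40596}{6841 - 27492}} = \frac{1}{15540 + \frac{\left(48 + 97\right) + 40596}{6841 - 27492}} = \frac{1}{15540 + \frac{145 + 40596}{-20651}} = \frac{1}{15540 + 40741 \left(- \frac{1}{20651}\right)} = \frac{1}{15540 - \frac{40741}{20651}} = \frac{1}{\frac{320875799}{20651}} = \frac{20651}{320875799}$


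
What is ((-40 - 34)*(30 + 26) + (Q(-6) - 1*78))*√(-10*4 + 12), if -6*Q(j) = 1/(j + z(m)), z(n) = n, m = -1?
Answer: -177323*I*√7/21 ≈ -22341.0*I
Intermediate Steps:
Q(j) = -1/(6*(-1 + j)) (Q(j) = -1/(6*(j - 1)) = -1/(6*(-1 + j)))
((-40 - 34)*(30 + 26) + (Q(-6) - 1*78))*√(-10*4 + 12) = ((-40 - 34)*(30 + 26) + (-1/(-6 + 6*(-6)) - 1*78))*√(-10*4 + 12) = (-74*56 + (-1/(-6 - 36) - 78))*√(-40 + 12) = (-4144 + (-1/(-42) - 78))*√(-28) = (-4144 + (-1*(-1/42) - 78))*(2*I*√7) = (-4144 + (1/42 - 78))*(2*I*√7) = (-4144 - 3275/42)*(2*I*√7) = -177323*I*√7/21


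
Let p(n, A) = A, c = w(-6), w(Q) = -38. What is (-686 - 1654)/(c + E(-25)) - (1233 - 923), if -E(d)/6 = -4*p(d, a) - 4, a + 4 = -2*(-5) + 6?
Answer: -43640/137 ≈ -318.54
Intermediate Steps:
a = 12 (a = -4 + (-2*(-5) + 6) = -4 + (10 + 6) = -4 + 16 = 12)
c = -38
E(d) = 312 (E(d) = -6*(-4*12 - 4) = -6*(-48 - 4) = -6*(-52) = 312)
(-686 - 1654)/(c + E(-25)) - (1233 - 923) = (-686 - 1654)/(-38 + 312) - (1233 - 923) = -2340/274 - 1*310 = -2340*1/274 - 310 = -1170/137 - 310 = -43640/137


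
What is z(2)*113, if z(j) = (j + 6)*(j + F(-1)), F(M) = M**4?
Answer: 2712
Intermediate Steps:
z(j) = (1 + j)*(6 + j) (z(j) = (j + 6)*(j + (-1)**4) = (6 + j)*(j + 1) = (6 + j)*(1 + j) = (1 + j)*(6 + j))
z(2)*113 = (6 + 2**2 + 7*2)*113 = (6 + 4 + 14)*113 = 24*113 = 2712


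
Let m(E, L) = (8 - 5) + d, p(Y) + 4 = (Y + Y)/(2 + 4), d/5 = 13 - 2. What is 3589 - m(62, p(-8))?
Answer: 3531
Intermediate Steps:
d = 55 (d = 5*(13 - 2) = 5*11 = 55)
p(Y) = -4 + Y/3 (p(Y) = -4 + (Y + Y)/(2 + 4) = -4 + (2*Y)/6 = -4 + (2*Y)*(⅙) = -4 + Y/3)
m(E, L) = 58 (m(E, L) = (8 - 5) + 55 = 3 + 55 = 58)
3589 - m(62, p(-8)) = 3589 - 1*58 = 3589 - 58 = 3531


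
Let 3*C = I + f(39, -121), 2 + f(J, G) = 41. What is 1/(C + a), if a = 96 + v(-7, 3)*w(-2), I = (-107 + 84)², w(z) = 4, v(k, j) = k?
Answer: 3/772 ≈ 0.0038860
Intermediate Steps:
f(J, G) = 39 (f(J, G) = -2 + 41 = 39)
I = 529 (I = (-23)² = 529)
a = 68 (a = 96 - 7*4 = 96 - 28 = 68)
C = 568/3 (C = (529 + 39)/3 = (⅓)*568 = 568/3 ≈ 189.33)
1/(C + a) = 1/(568/3 + 68) = 1/(772/3) = 3/772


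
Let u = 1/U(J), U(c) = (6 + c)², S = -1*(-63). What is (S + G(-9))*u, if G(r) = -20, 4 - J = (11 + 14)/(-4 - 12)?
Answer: 11008/34225 ≈ 0.32164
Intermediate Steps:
J = 89/16 (J = 4 - (11 + 14)/(-4 - 12) = 4 - 25/(-16) = 4 - 25*(-1)/16 = 4 - 1*(-25/16) = 4 + 25/16 = 89/16 ≈ 5.5625)
S = 63
u = 256/34225 (u = 1/((6 + 89/16)²) = 1/((185/16)²) = 1/(34225/256) = 256/34225 ≈ 0.0074799)
(S + G(-9))*u = (63 - 20)*(256/34225) = 43*(256/34225) = 11008/34225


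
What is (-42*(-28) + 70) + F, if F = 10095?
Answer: 11341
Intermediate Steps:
(-42*(-28) + 70) + F = (-42*(-28) + 70) + 10095 = (1176 + 70) + 10095 = 1246 + 10095 = 11341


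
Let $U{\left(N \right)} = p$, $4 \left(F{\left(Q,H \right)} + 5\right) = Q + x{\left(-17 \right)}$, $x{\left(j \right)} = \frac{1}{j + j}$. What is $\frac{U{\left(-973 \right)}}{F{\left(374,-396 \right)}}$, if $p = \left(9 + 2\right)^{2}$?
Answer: $\frac{16456}{12035} \approx 1.3673$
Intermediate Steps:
$x{\left(j \right)} = \frac{1}{2 j}$
$F{\left(Q,H \right)} = - \frac{681}{136} + \frac{Q}{4}$ ($F{\left(Q,H \right)} = -5 + \frac{Q + \frac{1}{2 \left(-17\right)}}{4} = -5 + \frac{Q + \frac{1}{2} \left(- \frac{1}{17}\right)}{4} = -5 + \frac{Q - \frac{1}{34}}{4} = -5 + \frac{- \frac{1}{34} + Q}{4} = -5 + \left(- \frac{1}{136} + \frac{Q}{4}\right) = - \frac{681}{136} + \frac{Q}{4}$)
$p = 121$ ($p = 11^{2} = 121$)
$U{\left(N \right)} = 121$
$\frac{U{\left(-973 \right)}}{F{\left(374,-396 \right)}} = \frac{121}{- \frac{681}{136} + \frac{1}{4} \cdot 374} = \frac{121}{- \frac{681}{136} + \frac{187}{2}} = \frac{121}{\frac{12035}{136}} = 121 \cdot \frac{136}{12035} = \frac{16456}{12035}$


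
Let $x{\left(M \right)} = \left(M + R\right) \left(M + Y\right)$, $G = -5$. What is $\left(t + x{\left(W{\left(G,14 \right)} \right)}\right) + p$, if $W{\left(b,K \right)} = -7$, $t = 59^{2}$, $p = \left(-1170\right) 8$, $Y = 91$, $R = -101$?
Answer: $-14951$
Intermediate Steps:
$p = -9360$
$t = 3481$
$x{\left(M \right)} = \left(-101 + M\right) \left(91 + M\right)$ ($x{\left(M \right)} = \left(M - 101\right) \left(M + 91\right) = \left(-101 + M\right) \left(91 + M\right)$)
$\left(t + x{\left(W{\left(G,14 \right)} \right)}\right) + p = \left(3481 - \left(9121 - 49\right)\right) - 9360 = \left(3481 + \left(-9191 + 49 + 70\right)\right) - 9360 = \left(3481 - 9072\right) - 9360 = -5591 - 9360 = -14951$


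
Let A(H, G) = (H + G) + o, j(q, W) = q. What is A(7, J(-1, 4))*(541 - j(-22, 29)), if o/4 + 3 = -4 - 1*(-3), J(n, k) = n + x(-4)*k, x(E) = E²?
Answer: 30402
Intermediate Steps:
J(n, k) = n + 16*k (J(n, k) = n + (-4)²*k = n + 16*k)
o = -16 (o = -12 + 4*(-4 - 1*(-3)) = -12 + 4*(-4 + 3) = -12 + 4*(-1) = -12 - 4 = -16)
A(H, G) = -16 + G + H (A(H, G) = (H + G) - 16 = (G + H) - 16 = -16 + G + H)
A(7, J(-1, 4))*(541 - j(-22, 29)) = (-16 + (-1 + 16*4) + 7)*(541 - 1*(-22)) = (-16 + (-1 + 64) + 7)*(541 + 22) = (-16 + 63 + 7)*563 = 54*563 = 30402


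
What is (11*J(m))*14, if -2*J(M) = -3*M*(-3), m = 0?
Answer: 0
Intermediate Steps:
J(M) = -9*M/2 (J(M) = -(-3*M)*(-3)/2 = -9*M/2)
(11*J(m))*14 = (11*(-9/2*0))*14 = (11*0)*14 = 0*14 = 0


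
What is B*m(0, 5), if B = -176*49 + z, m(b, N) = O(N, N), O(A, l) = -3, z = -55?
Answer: 26037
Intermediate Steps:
m(b, N) = -3
B = -8679 (B = -176*49 - 55 = -8624 - 55 = -8679)
B*m(0, 5) = -8679*(-3) = 26037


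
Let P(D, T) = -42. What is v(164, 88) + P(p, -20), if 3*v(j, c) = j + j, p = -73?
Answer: 202/3 ≈ 67.333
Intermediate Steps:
v(j, c) = 2*j/3 (v(j, c) = (j + j)/3 = (2*j)/3 = 2*j/3)
v(164, 88) + P(p, -20) = (⅔)*164 - 42 = 328/3 - 42 = 202/3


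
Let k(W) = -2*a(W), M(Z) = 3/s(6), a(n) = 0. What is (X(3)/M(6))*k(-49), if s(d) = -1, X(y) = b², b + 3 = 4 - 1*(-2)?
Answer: 0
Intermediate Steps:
b = 3 (b = -3 + (4 - 1*(-2)) = -3 + (4 + 2) = -3 + 6 = 3)
X(y) = 9 (X(y) = 3² = 9)
M(Z) = -3 (M(Z) = 3/(-1) = 3*(-1) = -3)
k(W) = 0 (k(W) = -2*0 = 0)
(X(3)/M(6))*k(-49) = (9/(-3))*0 = (9*(-⅓))*0 = -3*0 = 0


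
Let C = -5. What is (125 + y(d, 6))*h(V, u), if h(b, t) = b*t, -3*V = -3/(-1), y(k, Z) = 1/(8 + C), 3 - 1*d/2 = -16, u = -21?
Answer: 2632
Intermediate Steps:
d = 38 (d = 6 - 2*(-16) = 6 + 32 = 38)
y(k, Z) = ⅓ (y(k, Z) = 1/(8 - 5) = 1/3 = ⅓)
V = -1 (V = -(-1)/(-1) = -(-1)*(-1) = -⅓*3 = -1)
(125 + y(d, 6))*h(V, u) = (125 + ⅓)*(-1*(-21)) = (376/3)*21 = 2632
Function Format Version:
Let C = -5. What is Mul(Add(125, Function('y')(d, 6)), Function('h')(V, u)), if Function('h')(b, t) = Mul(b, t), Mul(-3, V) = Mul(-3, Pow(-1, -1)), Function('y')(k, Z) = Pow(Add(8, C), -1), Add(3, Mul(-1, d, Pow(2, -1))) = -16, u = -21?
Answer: 2632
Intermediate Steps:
d = 38 (d = Add(6, Mul(-2, -16)) = Add(6, 32) = 38)
Function('y')(k, Z) = Rational(1, 3) (Function('y')(k, Z) = Pow(Add(8, -5), -1) = Pow(3, -1) = Rational(1, 3))
V = -1 (V = Mul(Rational(-1, 3), Mul(-3, Pow(-1, -1))) = Mul(Rational(-1, 3), Mul(-3, -1)) = Mul(Rational(-1, 3), 3) = -1)
Mul(Add(125, Function('y')(d, 6)), Function('h')(V, u)) = Mul(Add(125, Rational(1, 3)), Mul(-1, -21)) = Mul(Rational(376, 3), 21) = 2632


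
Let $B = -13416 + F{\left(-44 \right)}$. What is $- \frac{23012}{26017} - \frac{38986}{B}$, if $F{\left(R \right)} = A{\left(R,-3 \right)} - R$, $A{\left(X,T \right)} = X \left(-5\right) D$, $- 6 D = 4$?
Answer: $\frac{1054810807}{527572726} \approx 1.9994$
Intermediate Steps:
$D = - \frac{2}{3}$ ($D = \left(- \frac{1}{6}\right) 4 = - \frac{2}{3} \approx -0.66667$)
$A{\left(X,T \right)} = \frac{10 X}{3}$ ($A{\left(X,T \right)} = X \left(-5\right) \left(- \frac{2}{3}\right) = - 5 X \left(- \frac{2}{3}\right) = \frac{10 X}{3}$)
$F{\left(R \right)} = \frac{7 R}{3}$ ($F{\left(R \right)} = \frac{10 R}{3} - R = \frac{7 R}{3}$)
$B = - \frac{40556}{3}$ ($B = -13416 + \frac{7}{3} \left(-44\right) = -13416 - \frac{308}{3} = - \frac{40556}{3} \approx -13519.0$)
$- \frac{23012}{26017} - \frac{38986}{B} = - \frac{23012}{26017} - \frac{38986}{- \frac{40556}{3}} = \left(-23012\right) \frac{1}{26017} - - \frac{58479}{20278} = - \frac{23012}{26017} + \frac{58479}{20278} = \frac{1054810807}{527572726}$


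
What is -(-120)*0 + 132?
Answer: 132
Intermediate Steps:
-(-120)*0 + 132 = -5*0 + 132 = 0 + 132 = 132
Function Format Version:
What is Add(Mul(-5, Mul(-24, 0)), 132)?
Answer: 132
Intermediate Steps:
Add(Mul(-5, Mul(-24, 0)), 132) = Add(Mul(-5, 0), 132) = Add(0, 132) = 132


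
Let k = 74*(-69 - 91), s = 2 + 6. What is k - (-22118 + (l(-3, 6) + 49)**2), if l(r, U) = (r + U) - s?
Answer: 8342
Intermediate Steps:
s = 8
l(r, U) = -8 + U + r (l(r, U) = (r + U) - 1*8 = (U + r) - 8 = -8 + U + r)
k = -11840 (k = 74*(-160) = -11840)
k - (-22118 + (l(-3, 6) + 49)**2) = -11840 - (-22118 + ((-8 + 6 - 3) + 49)**2) = -11840 - (-22118 + (-5 + 49)**2) = -11840 - (-22118 + 44**2) = -11840 - (-22118 + 1936) = -11840 - 1*(-20182) = -11840 + 20182 = 8342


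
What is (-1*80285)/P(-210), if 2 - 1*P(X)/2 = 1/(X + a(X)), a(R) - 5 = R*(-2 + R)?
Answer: -3557829775/177258 ≈ -20071.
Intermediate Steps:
a(R) = 5 + R*(-2 + R)
P(X) = 4 - 2/(5 + X² - X) (P(X) = 4 - 2/(X + (5 + X² - 2*X)) = 4 - 2/(5 + X² - X))
(-1*80285)/P(-210) = (-1*80285)/((2*(9 - 2*(-210) + 2*(-210)²)/(5 + (-210)² - 1*(-210)))) = -80285*(5 + 44100 + 210)/(2*(9 + 420 + 2*44100)) = -80285*44315/(2*(9 + 420 + 88200)) = -80285/(2*(1/44315)*88629) = -80285/177258/44315 = -80285*44315/177258 = -3557829775/177258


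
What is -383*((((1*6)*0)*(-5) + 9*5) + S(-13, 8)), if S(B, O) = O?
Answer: -20299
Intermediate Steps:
-383*((((1*6)*0)*(-5) + 9*5) + S(-13, 8)) = -383*((((1*6)*0)*(-5) + 9*5) + 8) = -383*(((6*0)*(-5) + 45) + 8) = -383*((0*(-5) + 45) + 8) = -383*((0 + 45) + 8) = -383*(45 + 8) = -383*53 = -20299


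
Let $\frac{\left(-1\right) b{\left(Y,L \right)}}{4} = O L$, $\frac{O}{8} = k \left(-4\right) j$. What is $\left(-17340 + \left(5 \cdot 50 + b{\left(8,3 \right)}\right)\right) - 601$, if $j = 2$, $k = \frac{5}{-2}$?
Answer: $-19611$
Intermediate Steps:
$k = - \frac{5}{2}$ ($k = 5 \left(- \frac{1}{2}\right) = - \frac{5}{2} \approx -2.5$)
$O = 160$ ($O = 8 \left(- \frac{5}{2}\right) \left(-4\right) 2 = 8 \cdot 10 \cdot 2 = 8 \cdot 20 = 160$)
$b{\left(Y,L \right)} = - 640 L$ ($b{\left(Y,L \right)} = - 4 \cdot 160 L = - 640 L$)
$\left(-17340 + \left(5 \cdot 50 + b{\left(8,3 \right)}\right)\right) - 601 = \left(-17340 + \left(5 \cdot 50 - 1920\right)\right) - 601 = \left(-17340 + \left(250 - 1920\right)\right) - 601 = \left(-17340 - 1670\right) - 601 = -19010 - 601 = -19611$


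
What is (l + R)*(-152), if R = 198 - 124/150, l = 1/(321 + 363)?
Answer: -6743378/225 ≈ -29971.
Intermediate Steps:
l = 1/684 ≈ 0.0014620
R = 14788/75 (R = 198 - 124*1/150 = 198 - 62/75 = 14788/75 ≈ 197.17)
(l + R)*(-152) = (1/684 + 14788/75)*(-152) = (3371689/17100)*(-152) = -6743378/225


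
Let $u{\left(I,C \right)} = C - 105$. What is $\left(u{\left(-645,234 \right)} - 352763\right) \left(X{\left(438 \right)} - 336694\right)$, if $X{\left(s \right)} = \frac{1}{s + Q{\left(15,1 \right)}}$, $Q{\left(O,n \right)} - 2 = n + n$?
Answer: $\frac{26239275014799}{221} \approx 1.1873 \cdot 10^{11}$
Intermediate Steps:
$Q{\left(O,n \right)} = 2 + 2 n$ ($Q{\left(O,n \right)} = 2 + \left(n + n\right) = 2 + 2 n$)
$X{\left(s \right)} = \frac{1}{4 + s}$ ($X{\left(s \right)} = \frac{1}{s + \left(2 + 2 \cdot 1\right)} = \frac{1}{s + \left(2 + 2\right)} = \frac{1}{s + 4} = \frac{1}{4 + s}$)
$u{\left(I,C \right)} = -105 + C$ ($u{\left(I,C \right)} = C - 105 = -105 + C$)
$\left(u{\left(-645,234 \right)} - 352763\right) \left(X{\left(438 \right)} - 336694\right) = \left(\left(-105 + 234\right) - 352763\right) \left(\frac{1}{4 + 438} - 336694\right) = \left(129 - 352763\right) \left(\frac{1}{442} - 336694\right) = - 352634 \left(\frac{1}{442} - 336694\right) = \left(-352634\right) \left(- \frac{148818747}{442}\right) = \frac{26239275014799}{221}$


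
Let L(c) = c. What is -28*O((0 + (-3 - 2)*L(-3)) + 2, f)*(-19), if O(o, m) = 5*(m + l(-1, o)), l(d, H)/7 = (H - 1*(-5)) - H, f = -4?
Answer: 82460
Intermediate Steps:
l(d, H) = 35 (l(d, H) = 7*((H - 1*(-5)) - H) = 7*((H + 5) - H) = 7*((5 + H) - H) = 7*5 = 35)
O(o, m) = 175 + 5*m (O(o, m) = 5*(m + 35) = 5*(35 + m) = 175 + 5*m)
-28*O((0 + (-3 - 2)*L(-3)) + 2, f)*(-19) = -28*(175 + 5*(-4))*(-19) = -28*(175 - 20)*(-19) = -28*155*(-19) = -4340*(-19) = 82460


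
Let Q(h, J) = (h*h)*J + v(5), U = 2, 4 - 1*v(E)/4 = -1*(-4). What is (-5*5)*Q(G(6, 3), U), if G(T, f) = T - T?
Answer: 0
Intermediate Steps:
v(E) = 0 (v(E) = 16 - (-4)*(-4) = 16 - 4*4 = 16 - 16 = 0)
G(T, f) = 0
Q(h, J) = J*h**2 (Q(h, J) = (h*h)*J + 0 = h**2*J + 0 = J*h**2 + 0 = J*h**2)
(-5*5)*Q(G(6, 3), U) = (-5*5)*(2*0**2) = -50*0 = -25*0 = 0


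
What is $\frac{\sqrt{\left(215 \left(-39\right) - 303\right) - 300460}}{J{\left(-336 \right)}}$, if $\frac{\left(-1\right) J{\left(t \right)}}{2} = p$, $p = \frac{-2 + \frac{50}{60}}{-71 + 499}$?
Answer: $\frac{2568 i \sqrt{77287}}{7} \approx 1.0199 \cdot 10^{5} i$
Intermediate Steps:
$p = - \frac{7}{2568}$ ($p = \frac{-2 + 50 \cdot \frac{1}{60}}{428} = \left(-2 + \frac{5}{6}\right) \frac{1}{428} = \left(- \frac{7}{6}\right) \frac{1}{428} = - \frac{7}{2568} \approx -0.0027259$)
$J{\left(t \right)} = \frac{7}{1284}$ ($J{\left(t \right)} = \left(-2\right) \left(- \frac{7}{2568}\right) = \frac{7}{1284}$)
$\frac{\sqrt{\left(215 \left(-39\right) - 303\right) - 300460}}{J{\left(-336 \right)}} = \frac{\sqrt{\left(215 \left(-39\right) - 303\right) - 300460}}{\frac{7}{1284}} = \sqrt{\left(-8385 - 303\right) - 300460} \cdot \frac{1284}{7} = \sqrt{-8688 - 300460} \cdot \frac{1284}{7} = \sqrt{-309148} \cdot \frac{1284}{7} = 2 i \sqrt{77287} \cdot \frac{1284}{7} = \frac{2568 i \sqrt{77287}}{7}$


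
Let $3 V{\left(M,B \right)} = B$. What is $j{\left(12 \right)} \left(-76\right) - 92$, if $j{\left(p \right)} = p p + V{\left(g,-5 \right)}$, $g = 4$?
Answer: $- \frac{32728}{3} \approx -10909.0$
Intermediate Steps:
$V{\left(M,B \right)} = \frac{B}{3}$
$j{\left(p \right)} = - \frac{5}{3} + p^{2}$ ($j{\left(p \right)} = p p + \frac{1}{3} \left(-5\right) = p^{2} - \frac{5}{3} = - \frac{5}{3} + p^{2}$)
$j{\left(12 \right)} \left(-76\right) - 92 = \left(- \frac{5}{3} + 12^{2}\right) \left(-76\right) - 92 = \left(- \frac{5}{3} + 144\right) \left(-76\right) - 92 = \frac{427}{3} \left(-76\right) - 92 = - \frac{32452}{3} - 92 = - \frac{32728}{3}$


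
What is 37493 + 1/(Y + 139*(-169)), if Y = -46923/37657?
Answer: 33168089054773/884647510 ≈ 37493.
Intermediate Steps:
Y = -46923/37657 (Y = -46923*1/37657 = -46923/37657 ≈ -1.2461)
37493 + 1/(Y + 139*(-169)) = 37493 + 1/(-46923/37657 + 139*(-169)) = 37493 + 1/(-46923/37657 - 23491) = 37493 + 1/(-884647510/37657) = 37493 - 37657/884647510 = 33168089054773/884647510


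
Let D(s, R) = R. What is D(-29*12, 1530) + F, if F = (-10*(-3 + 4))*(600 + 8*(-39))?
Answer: -1350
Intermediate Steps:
F = -2880 (F = (-10*1)*(600 - 312) = -10*288 = -2880)
D(-29*12, 1530) + F = 1530 - 2880 = -1350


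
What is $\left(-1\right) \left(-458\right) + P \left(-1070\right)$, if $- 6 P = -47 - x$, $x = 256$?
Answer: $-53577$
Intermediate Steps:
$P = \frac{101}{2}$ ($P = - \frac{-47 - 256}{6} = \left(- \frac{1}{6}\right) \left(-303\right) = \frac{101}{2} \approx 50.5$)
$\left(-1\right) \left(-458\right) + P \left(-1070\right) = \left(-1\right) \left(-458\right) + \frac{101}{2} \left(-1070\right) = 458 - 54035 = -53577$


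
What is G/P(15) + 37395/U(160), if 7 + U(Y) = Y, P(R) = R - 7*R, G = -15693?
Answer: 213577/510 ≈ 418.78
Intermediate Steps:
P(R) = -6*R
U(Y) = -7 + Y
G/P(15) + 37395/U(160) = -15693/((-6*15)) + 37395/(-7 + 160) = -15693/(-90) + 37395/153 = -15693*(-1/90) + 37395*(1/153) = 5231/30 + 4155/17 = 213577/510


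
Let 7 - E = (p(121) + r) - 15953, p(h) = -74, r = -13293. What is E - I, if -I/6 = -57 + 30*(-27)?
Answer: 24125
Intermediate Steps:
E = 29327 (E = 7 - ((-74 - 13293) - 15953) = 7 - (-13367 - 15953) = 7 - 1*(-29320) = 7 + 29320 = 29327)
I = 5202 (I = -6*(-57 + 30*(-27)) = -6*(-57 - 810) = -6*(-867) = 5202)
E - I = 29327 - 1*5202 = 29327 - 5202 = 24125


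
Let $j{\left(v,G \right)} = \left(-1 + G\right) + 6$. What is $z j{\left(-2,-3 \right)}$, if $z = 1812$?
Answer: $3624$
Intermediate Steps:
$j{\left(v,G \right)} = 5 + G$
$z j{\left(-2,-3 \right)} = 1812 \left(5 - 3\right) = 1812 \cdot 2 = 3624$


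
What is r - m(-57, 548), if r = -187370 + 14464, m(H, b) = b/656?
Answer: -28356721/164 ≈ -1.7291e+5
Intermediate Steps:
m(H, b) = b/656 (m(H, b) = b*(1/656) = b/656)
r = -172906
r - m(-57, 548) = -172906 - 548/656 = -172906 - 1*137/164 = -172906 - 137/164 = -28356721/164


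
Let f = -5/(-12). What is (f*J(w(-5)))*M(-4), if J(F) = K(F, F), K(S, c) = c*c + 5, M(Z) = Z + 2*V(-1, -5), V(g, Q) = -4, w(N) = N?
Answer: -150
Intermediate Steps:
M(Z) = -8 + Z (M(Z) = Z + 2*(-4) = Z - 8 = -8 + Z)
f = 5/12 (f = -5*(-1/12) = 5/12 ≈ 0.41667)
K(S, c) = 5 + c² (K(S, c) = c² + 5 = 5 + c²)
J(F) = 5 + F²
(f*J(w(-5)))*M(-4) = (5*(5 + (-5)²)/12)*(-8 - 4) = (5*(5 + 25)/12)*(-12) = ((5/12)*30)*(-12) = (25/2)*(-12) = -150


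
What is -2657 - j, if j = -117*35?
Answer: 1438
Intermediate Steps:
j = -4095
-2657 - j = -2657 - 1*(-4095) = -2657 + 4095 = 1438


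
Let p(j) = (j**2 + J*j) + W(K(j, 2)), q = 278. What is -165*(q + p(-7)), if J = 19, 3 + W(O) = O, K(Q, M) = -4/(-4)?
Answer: -31680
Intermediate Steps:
K(Q, M) = 1 (K(Q, M) = -4*(-1/4) = 1)
W(O) = -3 + O
p(j) = -2 + j**2 + 19*j (p(j) = (j**2 + 19*j) + (-3 + 1) = (j**2 + 19*j) - 2 = -2 + j**2 + 19*j)
-165*(q + p(-7)) = -165*(278 + (-2 + (-7)**2 + 19*(-7))) = -165*(278 + (-2 + 49 - 133)) = -165*(278 - 86) = -165*192 = -31680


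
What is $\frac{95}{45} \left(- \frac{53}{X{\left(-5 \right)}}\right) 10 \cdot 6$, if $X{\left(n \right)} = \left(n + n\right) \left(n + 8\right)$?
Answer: $\frac{2014}{9} \approx 223.78$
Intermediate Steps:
$X{\left(n \right)} = 2 n \left(8 + n\right)$
$\frac{95}{45} \left(- \frac{53}{X{\left(-5 \right)}}\right) 10 \cdot 6 = \frac{95}{45} \left(- \frac{53}{2 \left(-5\right) \left(8 - 5\right)}\right) 10 \cdot 6 = 95 \cdot \frac{1}{45} \left(- \frac{53}{2 \left(-5\right) 3}\right) 60 = \frac{19 \left(- \frac{53}{-30}\right)}{9} \cdot 60 = \frac{19 \left(\left(-53\right) \left(- \frac{1}{30}\right)\right)}{9} \cdot 60 = \frac{19}{9} \cdot \frac{53}{30} \cdot 60 = \frac{1007}{270} \cdot 60 = \frac{2014}{9}$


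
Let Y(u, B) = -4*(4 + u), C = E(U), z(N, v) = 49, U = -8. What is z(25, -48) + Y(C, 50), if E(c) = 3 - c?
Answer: -11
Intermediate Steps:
C = 11 (C = 3 - 1*(-8) = 3 + 8 = 11)
Y(u, B) = -16 - 4*u
z(25, -48) + Y(C, 50) = 49 + (-16 - 4*11) = 49 + (-16 - 44) = 49 - 60 = -11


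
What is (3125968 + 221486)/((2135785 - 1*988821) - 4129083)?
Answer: -3347454/2982119 ≈ -1.1225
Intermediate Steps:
(3125968 + 221486)/((2135785 - 1*988821) - 4129083) = 3347454/((2135785 - 988821) - 4129083) = 3347454/(1146964 - 4129083) = 3347454/(-2982119) = 3347454*(-1/2982119) = -3347454/2982119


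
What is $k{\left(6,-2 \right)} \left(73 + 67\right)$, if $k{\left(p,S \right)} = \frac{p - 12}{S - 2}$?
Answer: $210$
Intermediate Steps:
$k{\left(p,S \right)} = \frac{-12 + p}{-2 + S}$
$k{\left(6,-2 \right)} \left(73 + 67\right) = \frac{-12 + 6}{-2 - 2} \left(73 + 67\right) = \frac{1}{-4} \left(-6\right) 140 = \left(- \frac{1}{4}\right) \left(-6\right) 140 = \frac{3}{2} \cdot 140 = 210$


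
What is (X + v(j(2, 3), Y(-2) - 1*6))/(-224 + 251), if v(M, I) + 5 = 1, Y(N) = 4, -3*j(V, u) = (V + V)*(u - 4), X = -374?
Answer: -14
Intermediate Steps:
j(V, u) = -2*V*(-4 + u)/3 (j(V, u) = -(V + V)*(u - 4)/3 = -2*V*(-4 + u)/3)
v(M, I) = -4 (v(M, I) = -5 + 1 = -4)
(X + v(j(2, 3), Y(-2) - 1*6))/(-224 + 251) = (-374 - 4)/(-224 + 251) = -378/27 = -378*1/27 = -14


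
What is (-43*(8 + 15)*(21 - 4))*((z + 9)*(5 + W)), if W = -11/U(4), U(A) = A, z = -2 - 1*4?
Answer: -453951/4 ≈ -1.1349e+5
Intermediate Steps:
z = -6 (z = -2 - 4 = -6)
W = -11/4 ≈ -2.7500
(-43*(8 + 15)*(21 - 4))*((z + 9)*(5 + W)) = (-43*(8 + 15)*(21 - 4))*((-6 + 9)*(5 - 11/4)) = (-989*17)*(3*(9/4)) = -43*391*(27/4) = -16813*27/4 = -453951/4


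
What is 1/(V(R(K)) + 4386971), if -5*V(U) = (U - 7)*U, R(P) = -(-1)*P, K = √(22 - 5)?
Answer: 109674190/481137118085411 - 35*√17/481137118085411 ≈ 2.2795e-7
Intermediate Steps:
K = √17 ≈ 4.1231
R(P) = P
V(U) = -U*(-7 + U)/5 (V(U) = -(U - 7)*U/5 = -(-7 + U)*U/5 = -U*(-7 + U)/5)
1/(V(R(K)) + 4386971) = 1/(√17*(7 - √17)/5 + 4386971) = 1/(4386971 + √17*(7 - √17)/5)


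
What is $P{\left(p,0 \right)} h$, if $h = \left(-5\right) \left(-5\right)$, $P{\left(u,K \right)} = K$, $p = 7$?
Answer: $0$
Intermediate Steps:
$h = 25$
$P{\left(p,0 \right)} h = 0 \cdot 25 = 0$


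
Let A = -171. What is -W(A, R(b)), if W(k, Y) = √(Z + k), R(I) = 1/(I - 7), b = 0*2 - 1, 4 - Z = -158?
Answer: -3*I ≈ -3.0*I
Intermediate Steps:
Z = 162 (Z = 4 - 1*(-158) = 4 + 158 = 162)
b = -1 (b = 0 - 1 = -1)
R(I) = 1/(-7 + I)
W(k, Y) = √(162 + k)
-W(A, R(b)) = -√(162 - 171) = -√(-9) = -3*I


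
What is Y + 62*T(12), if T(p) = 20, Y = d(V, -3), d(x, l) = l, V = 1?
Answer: 1237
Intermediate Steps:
Y = -3
Y + 62*T(12) = -3 + 62*20 = -3 + 1240 = 1237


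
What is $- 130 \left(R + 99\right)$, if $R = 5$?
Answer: $-13520$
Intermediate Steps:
$- 130 \left(R + 99\right) = - 130 \left(5 + 99\right) = \left(-130\right) 104 = -13520$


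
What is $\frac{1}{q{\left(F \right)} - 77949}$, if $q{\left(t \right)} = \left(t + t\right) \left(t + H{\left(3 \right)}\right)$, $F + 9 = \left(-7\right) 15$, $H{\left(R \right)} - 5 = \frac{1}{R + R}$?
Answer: $- \frac{1}{53135} \approx -1.882 \cdot 10^{-5}$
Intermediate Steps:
$H{\left(R \right)} = 5 + \frac{1}{2 R}$ ($H{\left(R \right)} = 5 + \frac{1}{R + R} = 5 + \frac{1}{2 R}$)
$F = -114$ ($F = -9 - 105 = -114$)
$q{\left(t \right)} = 2 t \left(\frac{31}{6} + t\right)$ ($q{\left(t \right)} = \left(t + t\right) \left(t + \left(5 + \frac{1}{2 \cdot 3}\right)\right) = 2 t \left(t + \left(5 + \frac{1}{2} \cdot \frac{1}{3}\right)\right) = 2 t \left(t + \left(5 + \frac{1}{6}\right)\right) = 2 t \left(t + \frac{31}{6}\right) = 2 t \left(\frac{31}{6} + t\right)$)
$\frac{1}{q{\left(F \right)} - 77949} = \frac{1}{\frac{1}{3} \left(-114\right) \left(31 + 6 \left(-114\right)\right) - 77949} = \frac{1}{\frac{1}{3} \left(-114\right) \left(31 - 684\right) - 77949} = \frac{1}{\frac{1}{3} \left(-114\right) \left(-653\right) - 77949} = \frac{1}{24814 - 77949} = \frac{1}{-53135} = - \frac{1}{53135}$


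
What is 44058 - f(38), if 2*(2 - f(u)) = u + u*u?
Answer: 44797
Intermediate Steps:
f(u) = 2 - u/2 - u²/2 (f(u) = 2 - (u + u*u)/2 = 2 - (u + u²)/2 = 2 + (-u/2 - u²/2) = 2 - u/2 - u²/2)
44058 - f(38) = 44058 - (2 - ½*38 - ½*38²) = 44058 - (2 - 19 - ½*1444) = 44058 - (2 - 19 - 722) = 44058 - 1*(-739) = 44058 + 739 = 44797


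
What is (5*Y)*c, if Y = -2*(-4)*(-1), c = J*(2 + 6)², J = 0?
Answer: 0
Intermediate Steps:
c = 0 (c = 0*(2 + 6)² = 0*8² = 0*64 = 0)
Y = -8 (Y = 8*(-1) = -8)
(5*Y)*c = (5*(-8))*0 = -40*0 = 0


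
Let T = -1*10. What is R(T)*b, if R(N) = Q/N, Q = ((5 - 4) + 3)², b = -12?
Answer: 96/5 ≈ 19.200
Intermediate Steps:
T = -10
Q = 16 (Q = (1 + 3)² = 4² = 16)
R(N) = 16/N
R(T)*b = (16/(-10))*(-12) = (16*(-⅒))*(-12) = -8/5*(-12) = 96/5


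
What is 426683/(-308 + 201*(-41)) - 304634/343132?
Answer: -74506453611/1466717734 ≈ -50.798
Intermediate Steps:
426683/(-308 + 201*(-41)) - 304634/343132 = 426683/(-308 - 8241) - 304634*1/343132 = 426683/(-8549) - 152317/171566 = 426683*(-1/8549) - 152317/171566 = -426683/8549 - 152317/171566 = -74506453611/1466717734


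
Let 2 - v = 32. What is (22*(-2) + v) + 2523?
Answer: 2449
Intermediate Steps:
v = -30 (v = 2 - 1*32 = 2 - 32 = -30)
(22*(-2) + v) + 2523 = (22*(-2) - 30) + 2523 = (-44 - 30) + 2523 = -74 + 2523 = 2449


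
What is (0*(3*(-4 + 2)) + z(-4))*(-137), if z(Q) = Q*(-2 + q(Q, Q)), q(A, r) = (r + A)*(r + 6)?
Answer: -9864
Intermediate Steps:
q(A, r) = (6 + r)*(A + r) (q(A, r) = (A + r)*(6 + r) = (6 + r)*(A + r))
z(Q) = Q*(-2 + 2*Q² + 12*Q) (z(Q) = Q*(-2 + (Q² + 6*Q + 6*Q + Q*Q)) = Q*(-2 + (Q² + 6*Q + 6*Q + Q²)) = Q*(-2 + (2*Q² + 12*Q)) = Q*(-2 + 2*Q² + 12*Q))
(0*(3*(-4 + 2)) + z(-4))*(-137) = (0*(3*(-4 + 2)) + 2*(-4)*(-1 + (-4)² + 6*(-4)))*(-137) = (0*(3*(-2)) + 2*(-4)*(-1 + 16 - 24))*(-137) = (0*(-6) + 2*(-4)*(-9))*(-137) = (0 + 72)*(-137) = 72*(-137) = -9864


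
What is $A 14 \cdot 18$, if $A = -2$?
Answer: $-504$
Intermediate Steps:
$A 14 \cdot 18 = \left(-2\right) 14 \cdot 18 = \left(-28\right) 18 = -504$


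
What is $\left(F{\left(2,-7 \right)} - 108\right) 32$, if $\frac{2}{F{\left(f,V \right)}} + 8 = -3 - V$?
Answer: $-3472$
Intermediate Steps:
$F{\left(f,V \right)} = \frac{2}{-11 - V}$ ($F{\left(f,V \right)} = \frac{2}{-8 - \left(3 + V\right)} = \frac{2}{-11 - V}$)
$\left(F{\left(2,-7 \right)} - 108\right) 32 = \left(- \frac{2}{11 - 7} - 108\right) 32 = \left(- \frac{2}{4} - 108\right) 32 = \left(\left(-2\right) \frac{1}{4} - 108\right) 32 = \left(- \frac{1}{2} - 108\right) 32 = \left(- \frac{217}{2}\right) 32 = -3472$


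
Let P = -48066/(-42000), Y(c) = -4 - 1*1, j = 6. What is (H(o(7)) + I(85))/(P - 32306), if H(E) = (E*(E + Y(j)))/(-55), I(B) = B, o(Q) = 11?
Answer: -586600/226133989 ≈ -0.0025940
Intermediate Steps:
Y(c) = -5 (Y(c) = -4 - 1 = -5)
P = 8011/7000 (P = -48066*(-1/42000) = 8011/7000 ≈ 1.1444)
H(E) = -E*(-5 + E)/55 (H(E) = (E*(E - 5))/(-55) = (E*(-5 + E))*(-1/55) = -E*(-5 + E)/55)
(H(o(7)) + I(85))/(P - 32306) = ((1/55)*11*(5 - 1*11) + 85)/(8011/7000 - 32306) = ((1/55)*11*(5 - 11) + 85)/(-226133989/7000) = ((1/55)*11*(-6) + 85)*(-7000/226133989) = (-6/5 + 85)*(-7000/226133989) = (419/5)*(-7000/226133989) = -586600/226133989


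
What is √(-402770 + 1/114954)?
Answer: I*√108619852970334/16422 ≈ 634.64*I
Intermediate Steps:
√(-402770 + 1/114954) = √(-46300022579/114954) = I*√108619852970334/16422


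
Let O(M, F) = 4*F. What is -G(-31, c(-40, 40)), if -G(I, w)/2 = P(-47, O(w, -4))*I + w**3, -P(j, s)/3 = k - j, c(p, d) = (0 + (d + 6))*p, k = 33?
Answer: -12458993120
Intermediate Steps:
c(p, d) = p*(6 + d) (c(p, d) = (0 + (6 + d))*p = (6 + d)*p = p*(6 + d))
P(j, s) = -99 + 3*j (P(j, s) = -3*(33 - j) = -99 + 3*j)
G(I, w) = -2*w**3 + 480*I (G(I, w) = -2*((-99 + 3*(-47))*I + w**3) = -2*((-99 - 141)*I + w**3) = -2*(-240*I + w**3) = -2*(w**3 - 240*I) = -2*w**3 + 480*I)
-G(-31, c(-40, 40)) = -(-2*(-64000*(6 + 40)**3) + 480*(-31)) = -(-2*(-40*46)**3 - 14880) = -(-2*(-1840)**3 - 14880) = -(-2*(-6229504000) - 14880) = -(12459008000 - 14880) = -1*12458993120 = -12458993120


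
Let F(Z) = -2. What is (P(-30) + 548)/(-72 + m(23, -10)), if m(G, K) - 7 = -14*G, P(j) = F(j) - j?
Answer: -64/43 ≈ -1.4884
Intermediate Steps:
P(j) = -2 - j
m(G, K) = 7 - 14*G
(P(-30) + 548)/(-72 + m(23, -10)) = ((-2 - 1*(-30)) + 548)/(-72 + (7 - 14*23)) = ((-2 + 30) + 548)/(-72 + (7 - 322)) = (28 + 548)/(-72 - 315) = 576/(-387) = 576*(-1/387) = -64/43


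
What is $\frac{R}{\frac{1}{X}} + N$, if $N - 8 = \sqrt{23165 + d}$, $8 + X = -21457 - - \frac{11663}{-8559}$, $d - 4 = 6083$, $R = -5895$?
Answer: $\frac{120343549298}{951} + 2 \sqrt{7313} \approx 1.2654 \cdot 10^{8}$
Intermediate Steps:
$d = 6087$ ($d = 4 + 6083 = 6087$)
$X = - \frac{183730598}{8559}$ ($X = -8 - \left(21457 - \frac{11663}{-8559}\right) = -8 - \left(21457 - - \frac{11663}{8559}\right) = -8 - \frac{183662126}{8559} = - \frac{183730598}{8559} \approx -21466.0$)
$N = 8 + 2 \sqrt{7313}$ ($N = 8 + \sqrt{23165 + 6087} = 8 + \sqrt{29252} = 8 + 2 \sqrt{7313} \approx 179.03$)
$\frac{R}{\frac{1}{X}} + N = - \frac{5895}{\frac{1}{- \frac{183730598}{8559}}} + \left(8 + 2 \sqrt{7313}\right) = - \frac{5895}{- \frac{8559}{183730598}} + \left(8 + 2 \sqrt{7313}\right) = \left(-5895\right) \left(- \frac{183730598}{8559}\right) + \left(8 + 2 \sqrt{7313}\right) = \frac{120343541690}{951} + \left(8 + 2 \sqrt{7313}\right) = \frac{120343549298}{951} + 2 \sqrt{7313}$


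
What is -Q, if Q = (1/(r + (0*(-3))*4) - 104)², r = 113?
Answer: -138086001/12769 ≈ -10814.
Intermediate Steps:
Q = 138086001/12769 (Q = (1/(113 + (0*(-3))*4) - 104)² = (1/(113 + 0*4) - 104)² = (1/(113 + 0) - 104)² = (1/113 - 104)² = (-11751/113)² = 138086001/12769 ≈ 10814.)
-Q = -1*138086001/12769 = -138086001/12769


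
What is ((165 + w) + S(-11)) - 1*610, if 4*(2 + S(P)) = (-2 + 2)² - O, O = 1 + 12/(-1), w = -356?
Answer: -3201/4 ≈ -800.25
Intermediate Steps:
O = -11 (O = 1 + 12*(-1) = 1 - 12 = -11)
S(P) = ¾ (S(P) = -2 + ((-2 + 2)² - 1*(-11))/4 = -2 + (0² + 11)/4 = -2 + (0 + 11)/4 = -2 + (¼)*11 = -2 + 11/4 = ¾)
((165 + w) + S(-11)) - 1*610 = ((165 - 356) + ¾) - 1*610 = (-191 + ¾) - 610 = -761/4 - 610 = -3201/4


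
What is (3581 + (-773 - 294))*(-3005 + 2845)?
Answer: -402240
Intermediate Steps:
(3581 + (-773 - 294))*(-3005 + 2845) = (3581 - 1067)*(-160) = 2514*(-160) = -402240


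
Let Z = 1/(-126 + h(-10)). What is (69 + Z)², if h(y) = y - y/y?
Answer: 89340304/18769 ≈ 4760.0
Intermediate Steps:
h(y) = -1 + y (h(y) = y - 1*1 = y - 1 = -1 + y)
Z = -1/137 (Z = 1/(-126 + (-1 - 10)) = 1/(-126 - 11) = 1/(-137) = -1/137 ≈ -0.0072993)
(69 + Z)² = (69 - 1/137)² = (9452/137)² = 89340304/18769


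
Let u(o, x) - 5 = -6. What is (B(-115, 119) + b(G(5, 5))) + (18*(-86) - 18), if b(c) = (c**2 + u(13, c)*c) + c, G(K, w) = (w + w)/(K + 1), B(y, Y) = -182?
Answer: -15707/9 ≈ -1745.2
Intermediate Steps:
u(o, x) = -1 (u(o, x) = 5 - 6 = -1)
G(K, w) = 2*w/(1 + K) (G(K, w) = (2*w)/(1 + K) = 2*w/(1 + K))
b(c) = c**2 (b(c) = (c**2 - c) + c = c**2)
(B(-115, 119) + b(G(5, 5))) + (18*(-86) - 18) = (-182 + (2*5/(1 + 5))**2) + (18*(-86) - 18) = (-182 + (2*5/6)**2) + (-1548 - 18) = (-182 + (2*5*(1/6))**2) - 1566 = (-182 + (5/3)**2) - 1566 = (-182 + 25/9) - 1566 = -1613/9 - 1566 = -15707/9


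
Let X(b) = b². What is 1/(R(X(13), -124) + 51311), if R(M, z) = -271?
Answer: 1/51040 ≈ 1.9592e-5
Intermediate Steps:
1/(R(X(13), -124) + 51311) = 1/(-271 + 51311) = 1/51040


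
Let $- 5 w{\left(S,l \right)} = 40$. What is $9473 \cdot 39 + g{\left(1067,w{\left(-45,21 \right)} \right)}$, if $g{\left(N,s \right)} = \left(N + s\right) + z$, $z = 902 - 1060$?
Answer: $370348$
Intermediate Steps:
$w{\left(S,l \right)} = -8$ ($w{\left(S,l \right)} = \left(- \frac{1}{5}\right) 40 = -8$)
$z = -158$
$g{\left(N,s \right)} = -158 + N + s$ ($g{\left(N,s \right)} = \left(N + s\right) - 158 = -158 + N + s$)
$9473 \cdot 39 + g{\left(1067,w{\left(-45,21 \right)} \right)} = 9473 \cdot 39 - -901 = 369447 + 901 = 370348$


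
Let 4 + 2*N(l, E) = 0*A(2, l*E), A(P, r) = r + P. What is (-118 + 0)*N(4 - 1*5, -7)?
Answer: 236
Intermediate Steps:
A(P, r) = P + r
N(l, E) = -2 (N(l, E) = -2 + (0*(2 + l*E))/2 = -2 + (0*(2 + E*l))/2 = -2 + (1/2)*0 = -2 + 0 = -2)
(-118 + 0)*N(4 - 1*5, -7) = (-118 + 0)*(-2) = -118*(-2) = 236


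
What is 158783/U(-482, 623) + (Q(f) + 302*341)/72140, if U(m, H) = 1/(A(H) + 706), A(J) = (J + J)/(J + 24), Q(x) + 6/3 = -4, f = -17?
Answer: 1311632542385708/11668645 ≈ 1.1241e+8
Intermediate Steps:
Q(x) = -6 (Q(x) = -2 - 4 = -6)
A(J) = 2*J/(24 + J) (A(J) = (2*J)/(24 + J) = 2*J/(24 + J))
U(m, H) = 1/(706 + 2*H/(24 + H)) (U(m, H) = 1/(2*H/(24 + H) + 706) = 1/(706 + 2*H/(24 + H)))
158783/U(-482, 623) + (Q(f) + 302*341)/72140 = 158783/(((24 + 623)/(12*(1412 + 59*623)))) + (-6 + 302*341)/72140 = 158783/(((1/12)*647/(1412 + 36757))) + (-6 + 102982)*(1/72140) = 158783/(((1/12)*647/38169)) + 102976*(1/72140) = 158783/(((1/12)*(1/38169)*647)) + 25744/18035 = 158783/(647/458028) + 25744/18035 = 158783*(458028/647) + 25744/18035 = 72727059924/647 + 25744/18035 = 1311632542385708/11668645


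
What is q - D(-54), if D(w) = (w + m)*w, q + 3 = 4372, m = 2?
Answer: 1561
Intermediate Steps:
q = 4369 (q = -3 + 4372 = 4369)
D(w) = w*(2 + w) (D(w) = (w + 2)*w = (2 + w)*w = w*(2 + w))
q - D(-54) = 4369 - (-54)*(2 - 54) = 4369 - (-54)*(-52) = 4369 - 1*2808 = 4369 - 2808 = 1561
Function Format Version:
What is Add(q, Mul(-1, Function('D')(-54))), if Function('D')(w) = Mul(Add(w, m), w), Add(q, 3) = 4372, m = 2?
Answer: 1561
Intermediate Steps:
q = 4369 (q = Add(-3, 4372) = 4369)
Function('D')(w) = Mul(w, Add(2, w)) (Function('D')(w) = Mul(Add(w, 2), w) = Mul(Add(2, w), w) = Mul(w, Add(2, w)))
Add(q, Mul(-1, Function('D')(-54))) = Add(4369, Mul(-1, Mul(-54, Add(2, -54)))) = Add(4369, Mul(-1, Mul(-54, -52))) = Add(4369, Mul(-1, 2808)) = Add(4369, -2808) = 1561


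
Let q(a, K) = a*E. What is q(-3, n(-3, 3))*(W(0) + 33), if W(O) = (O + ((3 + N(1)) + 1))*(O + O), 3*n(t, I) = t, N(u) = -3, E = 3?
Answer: -297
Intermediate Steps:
n(t, I) = t/3
W(O) = 2*O*(1 + O) (W(O) = (O + ((3 - 3) + 1))*(O + O) = (O + (0 + 1))*(2*O) = (O + 1)*(2*O) = (1 + O)*(2*O) = 2*O*(1 + O))
q(a, K) = 3*a (q(a, K) = a*3 = 3*a)
q(-3, n(-3, 3))*(W(0) + 33) = (3*(-3))*(2*0*(1 + 0) + 33) = -9*(2*0*1 + 33) = -9*(0 + 33) = -9*33 = -297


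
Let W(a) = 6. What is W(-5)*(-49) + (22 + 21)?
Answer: -251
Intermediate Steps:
W(-5)*(-49) + (22 + 21) = 6*(-49) + (22 + 21) = -294 + 43 = -251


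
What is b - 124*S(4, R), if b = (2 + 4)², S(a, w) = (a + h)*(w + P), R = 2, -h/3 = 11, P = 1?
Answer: 10824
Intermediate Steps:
h = -33 (h = -3*11 = -33)
S(a, w) = (1 + w)*(-33 + a) (S(a, w) = (a - 33)*(w + 1) = (-33 + a)*(1 + w) = (1 + w)*(-33 + a))
b = 36 (b = 6² = 36)
b - 124*S(4, R) = 36 - 124*(-33 + 4 - 33*2 + 4*2) = 36 - 124*(-33 + 4 - 66 + 8) = 36 - 124*(-87) = 36 + 10788 = 10824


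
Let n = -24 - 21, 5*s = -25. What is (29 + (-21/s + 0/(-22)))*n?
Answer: -1494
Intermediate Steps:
s = -5 (s = (⅕)*(-25) = -5)
n = -45
(29 + (-21/s + 0/(-22)))*n = (29 + (-21/(-5) + 0/(-22)))*(-45) = (29 + (-21*(-⅕) + 0*(-1/22)))*(-45) = (29 + (21/5 + 0))*(-45) = (29 + 21/5)*(-45) = (166/5)*(-45) = -1494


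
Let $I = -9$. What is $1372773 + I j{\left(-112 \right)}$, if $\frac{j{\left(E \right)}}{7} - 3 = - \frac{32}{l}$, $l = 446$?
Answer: $\frac{306087240}{223} \approx 1.3726 \cdot 10^{6}$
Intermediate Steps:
$j{\left(E \right)} = \frac{4571}{223}$ ($j{\left(E \right)} = 21 + 7 \left(- \frac{32}{446}\right) = 21 + 7 \left(\left(-32\right) \frac{1}{446}\right) = 21 + 7 \left(- \frac{16}{223}\right) = 21 - \frac{112}{223} = \frac{4571}{223}$)
$1372773 + I j{\left(-112 \right)} = 1372773 - \frac{41139}{223} = \frac{306087240}{223}$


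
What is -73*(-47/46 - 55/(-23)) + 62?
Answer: -1747/46 ≈ -37.978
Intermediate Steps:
-73*(-47/46 - 55/(-23)) + 62 = -73*(-47*1/46 - 55*(-1/23)) + 62 = -73*(-47/46 + 55/23) + 62 = -73*63/46 + 62 = -4599/46 + 62 = -1747/46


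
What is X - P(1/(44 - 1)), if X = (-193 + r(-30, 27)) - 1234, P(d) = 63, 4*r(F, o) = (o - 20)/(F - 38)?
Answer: -405287/272 ≈ -1490.0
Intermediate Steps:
r(F, o) = (-20 + o)/(4*(-38 + F)) (r(F, o) = ((o - 20)/(F - 38))/4 = ((-20 + o)/(-38 + F))/4 = (-20 + o)/(4*(-38 + F)))
X = -388151/272 (X = (-193 + (-20 + 27)/(4*(-38 - 30))) - 1234 = (-193 + (¼)*7/(-68)) - 1234 = (-193 + (¼)*(-1/68)*7) - 1234 = (-193 - 7/272) - 1234 = -52503/272 - 1234 = -388151/272 ≈ -1427.0)
X - P(1/(44 - 1)) = -388151/272 - 1*63 = -388151/272 - 63 = -405287/272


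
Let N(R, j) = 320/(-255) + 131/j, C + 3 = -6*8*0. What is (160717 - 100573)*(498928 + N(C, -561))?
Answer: 5611390553104/187 ≈ 3.0007e+10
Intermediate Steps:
C = -3 (C = -3 - 6*8*0 = -3 - 48*0 = -3 + 0 = -3)
N(R, j) = -64/51 + 131/j (N(R, j) = 320*(-1/255) + 131/j = -64/51 + 131/j)
(160717 - 100573)*(498928 + N(C, -561)) = (160717 - 100573)*(498928 + (-64/51 + 131/(-561))) = 60144*(498928 + (-64/51 + 131*(-1/561))) = 60144*(498928 + (-64/51 - 131/561)) = 60144*(498928 - 835/561) = 60144*(279897773/561) = 5611390553104/187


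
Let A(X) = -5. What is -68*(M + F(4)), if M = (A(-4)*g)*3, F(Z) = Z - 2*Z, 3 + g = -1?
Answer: -3808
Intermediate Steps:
g = -4 (g = -3 - 1 = -4)
F(Z) = -Z
M = 60 (M = -5*(-4)*3 = 20*3 = 60)
-68*(M + F(4)) = -68*(60 - 1*4) = -68*(60 - 4) = -68*56 = -3808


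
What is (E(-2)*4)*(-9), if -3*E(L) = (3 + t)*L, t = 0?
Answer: -72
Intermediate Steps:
E(L) = -L (E(L) = -(3 + 0)*L/3 = -L)
(E(-2)*4)*(-9) = (-1*(-2)*4)*(-9) = (2*4)*(-9) = 8*(-9) = -72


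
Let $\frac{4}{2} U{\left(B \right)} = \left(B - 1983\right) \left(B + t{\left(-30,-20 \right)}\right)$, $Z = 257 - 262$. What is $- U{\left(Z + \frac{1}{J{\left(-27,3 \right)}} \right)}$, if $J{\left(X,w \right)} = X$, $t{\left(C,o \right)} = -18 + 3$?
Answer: $- \frac{29039257}{1458} \approx -19917.0$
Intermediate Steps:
$t{\left(C,o \right)} = -15$
$Z = -5$
$U{\left(B \right)} = \frac{\left(-1983 + B\right) \left(-15 + B\right)}{2}$ ($U{\left(B \right)} = \frac{\left(B - 1983\right) \left(B - 15\right)}{2} = \frac{\left(-1983 + B\right) \left(-15 + B\right)}{2}$)
$- U{\left(Z + \frac{1}{J{\left(-27,3 \right)}} \right)} = - (\frac{29745}{2} + \frac{\left(-5 + \frac{1}{-27}\right)^{2}}{2} - 999 \left(-5 + \frac{1}{-27}\right)) = - (\frac{29745}{2} + \frac{\left(-5 - \frac{1}{27}\right)^{2}}{2} - 999 \left(-5 - \frac{1}{27}\right)) = - (\frac{29745}{2} + \frac{\left(- \frac{136}{27}\right)^{2}}{2} - -5032) = - (\frac{29745}{2} + \frac{1}{2} \cdot \frac{18496}{729} + 5032) = - (\frac{29745}{2} + \frac{9248}{729} + 5032) = \left(-1\right) \frac{29039257}{1458} = - \frac{29039257}{1458}$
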